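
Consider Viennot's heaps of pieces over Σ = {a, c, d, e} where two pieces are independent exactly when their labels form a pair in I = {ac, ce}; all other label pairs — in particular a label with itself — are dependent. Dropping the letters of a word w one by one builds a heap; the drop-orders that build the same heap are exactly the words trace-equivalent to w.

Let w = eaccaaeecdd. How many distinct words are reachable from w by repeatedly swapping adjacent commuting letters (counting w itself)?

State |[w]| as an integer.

0(e) covers ∅
1(a) covers 0:e
2(c) covers ∅
3(c) covers 2:c
4(a) covers 1:a
5(a) covers 4:a
6(e) covers 5:a
7(e) covers 6:e
8(c) covers 3:c
9(d) covers 7:e, 8:c
10(d) covers 9:d
floor of heap: 0:e, 2:c
completions by unplaced set U, small U first (add the entries for U minus each lowest piece of U):
  |U|=1: {10}:1
  |U|=2: {9,10}:1
  |U|=3: {7,9,10}:1  {8,9,10}:1
  |U|=4: {3,8,9,10}:1  {6,7,9,10}:1  {7,8,9,10}:2
  |U|=5: {2,3,8,9,10}:1  {3,7,8,9,10}:3  {5,6,7,9,10}:1  {6,7,8,9,10}:3
  |U|=6: {2,3,7,8,9,10}:4  {3,6,7,8,9,10}:6  {4,5,6,7,9,10}:1  {5,6,7,8,9,10}:4
  |U|=7: {1,4,5,6,7,9,10}:1  {2,3,6,7,8,9,10}:10  {3,5,6,7,8,9,10}:10  {4,5,6,7,8,9,10}:5
  |U|=8: {0,1,4,5,6,7,9,10}:1  {1,4,5,6,7,8,9,10}:6  {2,3,5,6,7,8,9,10}:20  {3,4,5,6,7,8,9,10}:15
  |U|=9: {0,1,4,5,6,7,8,9,10}:7  {1,3,4,5,6,7,8,9,10}:21  {2,3,4,5,6,7,8,9,10}:35
  start at 0(e): 56
  start at 2(c): 28
sum over floor = 84

84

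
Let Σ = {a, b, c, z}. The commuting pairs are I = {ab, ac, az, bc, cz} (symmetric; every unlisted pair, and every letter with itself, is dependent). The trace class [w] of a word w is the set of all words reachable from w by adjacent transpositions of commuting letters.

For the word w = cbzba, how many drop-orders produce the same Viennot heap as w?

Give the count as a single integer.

20

0(c) covers ∅
1(b) covers ∅
2(z) covers 1:b
3(b) covers 2:z
4(a) covers ∅
floor of heap: 0:c, 1:b, 4:a
completions by unplaced set U, small U first (add the entries for U minus each lowest piece of U):
  |U|=1: {0}:1  {3}:1  {4}:1
  |U|=2: {0,3}:2  {0,4}:2  {2,3}:1  {3,4}:2
  |U|=3: {0,2,3}:3  {0,3,4}:6  {1,2,3}:1  {2,3,4}:3
  start at 0(c): 4
  start at 1(b): 12
  start at 4(a): 4
sum over floor = 20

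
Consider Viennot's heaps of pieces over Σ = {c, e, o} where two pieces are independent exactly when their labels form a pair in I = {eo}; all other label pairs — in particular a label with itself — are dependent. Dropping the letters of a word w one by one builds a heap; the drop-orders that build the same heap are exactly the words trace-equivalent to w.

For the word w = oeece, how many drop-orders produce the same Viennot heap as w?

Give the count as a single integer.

0(o) covers ∅
1(e) covers ∅
2(e) covers 1:e
3(c) covers 0:o, 2:e
4(e) covers 3:c
floor of heap: 0:o, 1:e
completions by unplaced set U, small U first (add the entries for U minus each lowest piece of U):
  |U|=1: {4}:1
  |U|=2: {3,4}:1
  |U|=3: {0,3,4}:1  {2,3,4}:1
  start at 0(o): 1
  start at 1(e): 2
sum over floor = 3

3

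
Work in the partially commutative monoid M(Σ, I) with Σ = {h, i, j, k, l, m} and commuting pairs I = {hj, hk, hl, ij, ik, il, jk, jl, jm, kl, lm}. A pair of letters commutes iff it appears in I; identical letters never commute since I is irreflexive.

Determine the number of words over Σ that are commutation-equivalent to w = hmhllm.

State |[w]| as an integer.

15

#0=h has no predecessor
#1=m depends on [0:h]
#2=h depends on [1:m]
#3=l has no predecessor
#4=l depends on [3:l]
#5=m depends on [2:h]
sources: [0:h, 3:l]
N(rest) = Σ N(rest − s) over sources s of rest; N(one piece) = 1:
  size 1 → [4]=1  [5]=1
  size 2 → [2,5]=1  [3,4]=1  [4,5]=2
  size 3 → [1,2,5]=1  [2,4,5]=3  [3,4,5]=3
  size 4 → [0,1,2,5]=1  [1,2,4,5]=4  [2,3,4,5]=6
  first=0(h) contributes 10
  first=3(l) contributes 5
|[w]| = 15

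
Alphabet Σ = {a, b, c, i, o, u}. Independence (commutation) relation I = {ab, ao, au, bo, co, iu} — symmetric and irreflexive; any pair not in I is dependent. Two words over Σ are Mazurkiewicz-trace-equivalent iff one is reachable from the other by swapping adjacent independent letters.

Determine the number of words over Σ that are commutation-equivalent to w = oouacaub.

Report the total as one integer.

12

0(o) covers ∅
1(o) covers 0:o
2(u) covers 1:o
3(a) covers ∅
4(c) covers 2:u, 3:a
5(a) covers 4:c
6(u) covers 4:c
7(b) covers 6:u
floor of heap: 0:o, 3:a
completions by unplaced set U, small U first (add the entries for U minus each lowest piece of U):
  |U|=1: {5}:1  {7}:1
  |U|=2: {5,7}:2  {6,7}:1
  |U|=3: {5,6,7}:3
  |U|=4: {4,5,6,7}:3
  |U|=5: {2,4,5,6,7}:3  {3,4,5,6,7}:3
  |U|=6: {1,2,4,5,6,7}:3  {2,3,4,5,6,7}:6
  start at 0(o): 9
  start at 3(a): 3
sum over floor = 12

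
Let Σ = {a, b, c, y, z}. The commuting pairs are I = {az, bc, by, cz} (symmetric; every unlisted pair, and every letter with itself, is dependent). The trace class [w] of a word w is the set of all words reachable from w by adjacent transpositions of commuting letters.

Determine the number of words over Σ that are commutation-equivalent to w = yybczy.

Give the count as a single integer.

7

piece 0:y — minimal
piece 1:y rests on {0:y}
piece 2:b — minimal
piece 3:c rests on {1:y}
piece 4:z rests on {1:y, 2:b}
piece 5:y rests on {3:c, 4:z}
minimal pieces: {0:y, 2:b}
ways to finish when only these pieces remain (= sum over removing one remaining piece with nothing left below it):
  1 left: {5}→1
  2 left: {3,5}→1  {4,5}→1
  3 left: {2,4,5}→1  {3,4,5}→2
  4 left: {1,3,4,5}→2  {2,3,4,5}→3
  placing 0:y first → 5 extensions
  placing 2:b first → 2 extensions
total linear extensions = 7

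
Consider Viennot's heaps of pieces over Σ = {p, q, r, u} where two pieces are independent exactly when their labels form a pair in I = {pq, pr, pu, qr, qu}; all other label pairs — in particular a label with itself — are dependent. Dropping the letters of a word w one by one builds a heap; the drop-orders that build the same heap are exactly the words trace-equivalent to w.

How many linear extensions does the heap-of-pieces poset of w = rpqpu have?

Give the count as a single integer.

piece 0:r — minimal
piece 1:p — minimal
piece 2:q — minimal
piece 3:p rests on {1:p}
piece 4:u rests on {0:r}
minimal pieces: {0:r, 1:p, 2:q}
ways to finish when only these pieces remain (= sum over removing one remaining piece with nothing left below it):
  1 left: {2}→1  {3}→1  {4}→1
  2 left: {0,4}→1  {1,3}→1  {2,3}→2  {2,4}→2  {3,4}→2
  3 left: {0,2,4}→3  {0,3,4}→3  {1,2,3}→3  {1,3,4}→3  {2,3,4}→6
  placing 0:r first → 12 extensions
  placing 1:p first → 12 extensions
  placing 2:q first → 6 extensions
total linear extensions = 30

30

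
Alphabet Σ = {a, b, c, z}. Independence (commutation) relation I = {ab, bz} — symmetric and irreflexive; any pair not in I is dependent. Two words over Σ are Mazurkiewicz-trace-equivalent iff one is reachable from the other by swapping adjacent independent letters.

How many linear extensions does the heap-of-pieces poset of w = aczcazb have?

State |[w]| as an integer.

piece 0:a — minimal
piece 1:c rests on {0:a}
piece 2:z rests on {1:c}
piece 3:c rests on {2:z}
piece 4:a rests on {3:c}
piece 5:z rests on {4:a}
piece 6:b rests on {3:c}
minimal pieces: {0:a}
ways to finish when only these pieces remain (= sum over removing one remaining piece with nothing left below it):
  1 left: {5}→1  {6}→1
  2 left: {4,5}→1  {5,6}→2
  3 left: {4,5,6}→3
  4 left: {3,4,5,6}→3
  5 left: {2,3,4,5,6}→3
  placing 0:a first → 3 extensions

3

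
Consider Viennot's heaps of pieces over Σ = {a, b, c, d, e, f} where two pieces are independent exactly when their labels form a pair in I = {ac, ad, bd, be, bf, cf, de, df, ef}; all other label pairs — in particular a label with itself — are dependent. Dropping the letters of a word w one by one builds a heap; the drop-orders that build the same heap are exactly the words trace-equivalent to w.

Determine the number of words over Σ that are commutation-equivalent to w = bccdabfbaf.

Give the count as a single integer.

0(b) covers ∅
1(c) covers 0:b
2(c) covers 1:c
3(d) covers 2:c
4(a) covers 0:b
5(b) covers 2:c, 4:a
6(f) covers 4:a
7(b) covers 5:b
8(a) covers 6:f, 7:b
9(f) covers 8:a
floor of heap: 0:b
completions by unplaced set U, small U first (add the entries for U minus each lowest piece of U):
  |U|=1: {3}:1  {9}:1
  |U|=2: {3,9}:2  {8,9}:1
  |U|=3: {3,8,9}:3  {6,8,9}:1  {7,8,9}:1
  |U|=4: {3,6,8,9}:4  {3,7,8,9}:4  {5,7,8,9}:1  {6,7,8,9}:2
  |U|=5: {3,5,7,8,9}:5  {3,6,7,8,9}:10  {5,6,7,8,9}:3
  |U|=6: {2,3,5,7,8,9}:5  {3,5,6,7,8,9}:18  {4,5,6,7,8,9}:3
  |U|=7: {1,2,3,5,7,8,9}:5  {2,3,5,6,7,8,9}:23  {3,4,5,6,7,8,9}:21
  |U|=8: {1,2,3,5,6,7,8,9}:28  {2,3,4,5,6,7,8,9}:44
  start at 0(b): 72

72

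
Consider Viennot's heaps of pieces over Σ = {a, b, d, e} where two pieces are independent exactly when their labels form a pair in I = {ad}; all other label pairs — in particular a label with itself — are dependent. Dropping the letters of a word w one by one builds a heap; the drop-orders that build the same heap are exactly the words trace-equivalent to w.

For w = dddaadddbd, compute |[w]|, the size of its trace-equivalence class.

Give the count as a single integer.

28

#0=d has no predecessor
#1=d depends on [0:d]
#2=d depends on [1:d]
#3=a has no predecessor
#4=a depends on [3:a]
#5=d depends on [2:d]
#6=d depends on [5:d]
#7=d depends on [6:d]
#8=b depends on [4:a, 7:d]
#9=d depends on [8:b]
sources: [0:d, 3:a]
N(rest) = Σ N(rest − s) over sources s of rest; N(one piece) = 1:
  size 1 → [9]=1
  size 2 → [8,9]=1
  size 3 → [4,8,9]=1  [7,8,9]=1
  size 4 → [3,4,8,9]=1  [4,7,8,9]=2  [6,7,8,9]=1
  size 5 → [3,4,7,8,9]=3  [4,6,7,8,9]=3  [5,6,7,8,9]=1
  size 6 → [2,5,6,7,8,9]=1  [3,4,6,7,8,9]=6  [4,5,6,7,8,9]=4
  size 7 → [1,2,5,6,7,8,9]=1  [2,4,5,6,7,8,9]=5  [3,4,5,6,7,8,9]=10
  size 8 → [0,1,2,5,6,7,8,9]=1  [1,2,4,5,6,7,8,9]=6  [2,3,4,5,6,7,8,9]=15
  first=0(d) contributes 21
  first=3(a) contributes 7
|[w]| = 28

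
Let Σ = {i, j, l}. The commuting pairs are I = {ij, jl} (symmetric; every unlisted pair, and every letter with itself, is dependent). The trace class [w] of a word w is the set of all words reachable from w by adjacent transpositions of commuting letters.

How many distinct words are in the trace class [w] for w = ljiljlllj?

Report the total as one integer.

#0=l has no predecessor
#1=j has no predecessor
#2=i depends on [0:l]
#3=l depends on [2:i]
#4=j depends on [1:j]
#5=l depends on [3:l]
#6=l depends on [5:l]
#7=l depends on [6:l]
#8=j depends on [4:j]
sources: [0:l, 1:j]
N(rest) = Σ N(rest − s) over sources s of rest; N(one piece) = 1:
  size 1 → [7]=1  [8]=1
  size 2 → [4,8]=1  [6,7]=1  [7,8]=2
  size 3 → [1,4,8]=1  [4,7,8]=3  [5,6,7]=1  [6,7,8]=3
  size 4 → [1,4,7,8]=4  [3,5,6,7]=1  [4,6,7,8]=6  [5,6,7,8]=4
  size 5 → [1,4,6,7,8]=10  [2,3,5,6,7]=1  [3,5,6,7,8]=5  [4,5,6,7,8]=10
  size 6 → [0,2,3,5,6,7]=1  [1,4,5,6,7,8]=20  [2,3,5,6,7,8]=6  [3,4,5,6,7,8]=15
  size 7 → [0,2,3,5,6,7,8]=7  [1,3,4,5,6,7,8]=35  [2,3,4,5,6,7,8]=21
  first=0(l) contributes 56
  first=1(j) contributes 28
|[w]| = 84

84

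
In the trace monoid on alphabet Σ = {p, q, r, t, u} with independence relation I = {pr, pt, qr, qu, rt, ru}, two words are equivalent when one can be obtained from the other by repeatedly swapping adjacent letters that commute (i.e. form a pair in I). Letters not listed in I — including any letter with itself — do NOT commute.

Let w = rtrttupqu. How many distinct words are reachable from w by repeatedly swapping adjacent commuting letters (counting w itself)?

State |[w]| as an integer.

72

drop 0:r onto floor
drop 1:t onto floor
drop 2:r onto {0:r}
drop 3:t onto {1:t}
drop 4:t onto {3:t}
drop 5:u onto {4:t}
drop 6:p onto {5:u}
drop 7:q onto {6:p}
drop 8:u onto {6:p}
ground layer = {0:r, 1:t}
drop-orders for the pieces not yet dropped (sum over which currently-grounded one goes next):
  1 to go: {2} 1  {7} 1  {8} 1
  2 to go: {0,2} 1  {2,7} 2  {2,8} 2  {7,8} 2
  3 to go: {0,2,7} 3  {0,2,8} 3  {2,7,8} 6  {6,7,8} 2
  4 to go: {0,2,7,8} 12  {2,6,7,8} 8  {5,6,7,8} 2
  5 to go: {0,2,6,7,8} 20  {2,5,6,7,8} 10  {4,5,6,7,8} 2
  6 to go: {0,2,5,6,7,8} 30  {2,4,5,6,7,8} 12  {3,4,5,6,7,8} 2
  7 to go: {0,2,4,5,6,7,8} 42  {1,3,4,5,6,7,8} 2  {2,3,4,5,6,7,8} 14
  if 0:r drops first: 16 orders
  if 1:t drops first: 56 orders
heap linearizations: 72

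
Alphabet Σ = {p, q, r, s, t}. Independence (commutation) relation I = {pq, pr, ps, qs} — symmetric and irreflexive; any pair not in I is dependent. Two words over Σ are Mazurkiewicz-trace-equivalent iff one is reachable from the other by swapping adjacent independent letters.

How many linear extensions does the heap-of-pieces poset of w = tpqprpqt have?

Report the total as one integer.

20

0(t) covers ∅
1(p) covers 0:t
2(q) covers 0:t
3(p) covers 1:p
4(r) covers 2:q
5(p) covers 3:p
6(q) covers 4:r
7(t) covers 5:p, 6:q
floor of heap: 0:t
completions by unplaced set U, small U first (add the entries for U minus each lowest piece of U):
  |U|=1: {7}:1
  |U|=2: {5,7}:1  {6,7}:1
  |U|=3: {3,5,7}:1  {4,6,7}:1  {5,6,7}:2
  |U|=4: {1,3,5,7}:1  {2,4,6,7}:1  {3,5,6,7}:3  {4,5,6,7}:3
  |U|=5: {1,3,5,6,7}:4  {2,4,5,6,7}:4  {3,4,5,6,7}:6
  |U|=6: {1,3,4,5,6,7}:10  {2,3,4,5,6,7}:10
  start at 0(t): 20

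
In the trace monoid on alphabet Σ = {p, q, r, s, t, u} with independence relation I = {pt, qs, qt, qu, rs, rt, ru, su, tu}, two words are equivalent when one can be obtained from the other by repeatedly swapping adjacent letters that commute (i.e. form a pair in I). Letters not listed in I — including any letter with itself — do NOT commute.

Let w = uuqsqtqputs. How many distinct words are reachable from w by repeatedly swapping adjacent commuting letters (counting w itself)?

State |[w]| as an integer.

#0=u has no predecessor
#1=u depends on [0:u]
#2=q has no predecessor
#3=s has no predecessor
#4=q depends on [2:q]
#5=t depends on [3:s]
#6=q depends on [4:q]
#7=p depends on [1:u, 3:s, 6:q]
#8=u depends on [7:p]
#9=t depends on [5:t]
#10=s depends on [7:p, 9:t]
sources: [0:u, 2:q, 3:s]
N(rest) = Σ N(rest − s) over sources s of rest; N(one piece) = 1:
  size 1 → [8]=1  [10]=1
  size 2 → [8,10]=2  [9,10]=1
  size 3 → [5,9,10]=1  [7,8,10]=2  [8,9,10]=3
  size 4 → [1,7,8,10]=2  [5,8,9,10]=4  [6,7,8,10]=2  [7,8,9,10]=5
  size 5 → [0,1,7,8,10]=2  [1,6,7,8,10]=4  [1,7,8,9,10]=7  [4,6,7,8,10]=2  [5,7,8,9,10]=9  [6,7,8,9,10]=7
  size 6 → [0,1,6,7,8,10]=6  [0,1,7,8,9,10]=9  [1,4,6,7,8,10]=6  [1,5,7,8,9,10]=16  [1,6,7,8,9,10]=18  [2,4,6,7,8,10]=2  [3,5,7,8,9,10]=9  [4,6,7,8,9,10]=9  [5,6,7,8,9,10]=16
  size 7 → [0,1,4,6,7,8,10]=12  [0,1,5,7,8,9,10]=25  [0,1,6,7,8,9,10]=33  [1,2,4,6,7,8,10]=8  [1,3,5,7,8,9,10]=25  [1,4,6,7,8,9,10]=33  [1,5,6,7,8,9,10]=50  [2,4,6,7,8,9,10]=11  [3,5,6,7,8,9,10]=25  [4,5,6,7,8,9,10]=25
  size 8 → [0,1,2,4,6,7,8,10]=20  [0,1,3,5,7,8,9,10]=50  [0,1,4,6,7,8,9,10]=78  [0,1,5,6,7,8,9,10]=108  [1,2,4,6,7,8,9,10]=52  [1,3,5,6,7,8,9,10]=100  [1,4,5,6,7,8,9,10]=108  [2,4,5,6,7,8,9,10]=36  [3,4,5,6,7,8,9,10]=50
  size 9 → [0,1,2,4,6,7,8,9,10]=150  [0,1,3,5,6,7,8,9,10]=258  [0,1,4,5,6,7,8,9,10]=294  [1,2,4,5,6,7,8,9,10]=196  [1,3,4,5,6,7,8,9,10]=258  [2,3,4,5,6,7,8,9,10]=86
  first=0(u) contributes 540
  first=2(q) contributes 810
  first=3(s) contributes 640
|[w]| = 1990

1990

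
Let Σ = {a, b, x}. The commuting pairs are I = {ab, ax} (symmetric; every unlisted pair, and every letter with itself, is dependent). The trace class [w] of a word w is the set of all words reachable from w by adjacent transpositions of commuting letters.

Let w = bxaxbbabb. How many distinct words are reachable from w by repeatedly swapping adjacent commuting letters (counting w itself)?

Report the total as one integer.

drop 0:b onto floor
drop 1:x onto {0:b}
drop 2:a onto floor
drop 3:x onto {1:x}
drop 4:b onto {3:x}
drop 5:b onto {4:b}
drop 6:a onto {2:a}
drop 7:b onto {5:b}
drop 8:b onto {7:b}
ground layer = {0:b, 2:a}
drop-orders for the pieces not yet dropped (sum over which currently-grounded one goes next):
  1 to go: {6} 1  {8} 1
  2 to go: {2,6} 1  {6,8} 2  {7,8} 1
  3 to go: {2,6,8} 3  {5,7,8} 1  {6,7,8} 3
  4 to go: {2,6,7,8} 6  {4,5,7,8} 1  {5,6,7,8} 4
  5 to go: {2,5,6,7,8} 10  {3,4,5,7,8} 1  {4,5,6,7,8} 5
  6 to go: {1,3,4,5,7,8} 1  {2,4,5,6,7,8} 15  {3,4,5,6,7,8} 6
  7 to go: {0,1,3,4,5,7,8} 1  {1,3,4,5,6,7,8} 7  {2,3,4,5,6,7,8} 21
  if 0:b drops first: 28 orders
  if 2:a drops first: 8 orders
heap linearizations: 36

36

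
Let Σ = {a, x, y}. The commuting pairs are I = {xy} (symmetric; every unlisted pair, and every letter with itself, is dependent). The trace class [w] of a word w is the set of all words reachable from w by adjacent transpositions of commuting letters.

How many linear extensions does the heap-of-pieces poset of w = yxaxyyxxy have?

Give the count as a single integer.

#0=y has no predecessor
#1=x has no predecessor
#2=a depends on [0:y, 1:x]
#3=x depends on [2:a]
#4=y depends on [2:a]
#5=y depends on [4:y]
#6=x depends on [3:x]
#7=x depends on [6:x]
#8=y depends on [5:y]
sources: [0:y, 1:x]
N(rest) = Σ N(rest − s) over sources s of rest; N(one piece) = 1:
  size 1 → [7]=1  [8]=1
  size 2 → [5,8]=1  [6,7]=1  [7,8]=2
  size 3 → [3,6,7]=1  [4,5,8]=1  [5,7,8]=3  [6,7,8]=3
  size 4 → [3,6,7,8]=4  [4,5,7,8]=4  [5,6,7,8]=6
  size 5 → [3,5,6,7,8]=10  [4,5,6,7,8]=10
  size 6 → [3,4,5,6,7,8]=20
  size 7 → [2,3,4,5,6,7,8]=20
  first=0(y) contributes 20
  first=1(x) contributes 20
|[w]| = 40

40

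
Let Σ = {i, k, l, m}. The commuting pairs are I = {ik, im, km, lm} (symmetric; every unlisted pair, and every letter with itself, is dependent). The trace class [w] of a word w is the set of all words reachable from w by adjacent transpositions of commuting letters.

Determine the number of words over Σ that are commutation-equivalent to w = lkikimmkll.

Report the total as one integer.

450

piece 0:l — minimal
piece 1:k rests on {0:l}
piece 2:i rests on {0:l}
piece 3:k rests on {1:k}
piece 4:i rests on {2:i}
piece 5:m — minimal
piece 6:m rests on {5:m}
piece 7:k rests on {3:k}
piece 8:l rests on {4:i, 7:k}
piece 9:l rests on {8:l}
minimal pieces: {0:l, 5:m}
ways to finish when only these pieces remain (= sum over removing one remaining piece with nothing left below it):
  1 left: {6}→1  {9}→1
  2 left: {5,6}→1  {6,9}→2  {8,9}→1
  3 left: {4,8,9}→1  {5,6,9}→3  {6,8,9}→3  {7,8,9}→1
  4 left: {2,4,8,9}→1  {3,7,8,9}→1  {4,6,8,9}→4  {4,7,8,9}→2  {5,6,8,9}→6  {6,7,8,9}→4
  5 left: {1,3,7,8,9}→1  {2,4,6,8,9}→5  {2,4,7,8,9}→3  {3,4,7,8,9}→3  {3,6,7,8,9}→5  {4,5,6,8,9}→10  {4,6,7,8,9}→10  {5,6,7,8,9}→10
  6 left: {1,3,4,7,8,9}→4  {1,3,6,7,8,9}→6  {2,3,4,7,8,9}→6  {2,4,5,6,8,9}→15  {2,4,6,7,8,9}→18  {3,4,6,7,8,9}→18  {3,5,6,7,8,9}→15  {4,5,6,7,8,9}→30
  7 left: {1,2,3,4,7,8,9}→10  {1,3,4,6,7,8,9}→28  {1,3,5,6,7,8,9}→21  {2,3,4,6,7,8,9}→42  {2,4,5,6,7,8,9}→63  {3,4,5,6,7,8,9}→63
  8 left: {0,1,2,3,4,7,8,9}→10  {1,2,3,4,6,7,8,9}→80  {1,3,4,5,6,7,8,9}→112  {2,3,4,5,6,7,8,9}→168
  placing 0:l first → 360 extensions
  placing 5:m first → 90 extensions
total linear extensions = 450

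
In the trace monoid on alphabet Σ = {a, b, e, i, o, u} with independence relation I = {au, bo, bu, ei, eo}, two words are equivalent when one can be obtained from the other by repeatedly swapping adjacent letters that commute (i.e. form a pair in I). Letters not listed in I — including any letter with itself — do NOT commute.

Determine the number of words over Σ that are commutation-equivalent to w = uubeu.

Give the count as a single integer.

3

#0=u has no predecessor
#1=u depends on [0:u]
#2=b has no predecessor
#3=e depends on [1:u, 2:b]
#4=u depends on [3:e]
sources: [0:u, 2:b]
N(rest) = Σ N(rest − s) over sources s of rest; N(one piece) = 1:
  size 1 → [4]=1
  size 2 → [3,4]=1
  size 3 → [1,3,4]=1  [2,3,4]=1
  first=0(u) contributes 2
  first=2(b) contributes 1
|[w]| = 3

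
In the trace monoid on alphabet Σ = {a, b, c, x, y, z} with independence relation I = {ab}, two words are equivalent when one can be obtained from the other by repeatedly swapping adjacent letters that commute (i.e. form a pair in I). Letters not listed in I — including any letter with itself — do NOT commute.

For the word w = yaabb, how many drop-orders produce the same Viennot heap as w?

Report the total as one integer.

6

#0=y has no predecessor
#1=a depends on [0:y]
#2=a depends on [1:a]
#3=b depends on [0:y]
#4=b depends on [3:b]
sources: [0:y]
N(rest) = Σ N(rest − s) over sources s of rest; N(one piece) = 1:
  size 1 → [2]=1  [4]=1
  size 2 → [1,2]=1  [2,4]=2  [3,4]=1
  size 3 → [1,2,4]=3  [2,3,4]=3
  first=0(y) contributes 6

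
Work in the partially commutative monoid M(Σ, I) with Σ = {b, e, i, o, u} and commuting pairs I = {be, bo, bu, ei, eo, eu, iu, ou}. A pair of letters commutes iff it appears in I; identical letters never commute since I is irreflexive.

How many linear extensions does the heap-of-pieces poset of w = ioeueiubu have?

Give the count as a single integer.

1260

piece 0:i — minimal
piece 1:o rests on {0:i}
piece 2:e — minimal
piece 3:u — minimal
piece 4:e rests on {2:e}
piece 5:i rests on {1:o}
piece 6:u rests on {3:u}
piece 7:b rests on {5:i}
piece 8:u rests on {6:u}
minimal pieces: {0:i, 2:e, 3:u}
ways to finish when only these pieces remain (= sum over removing one remaining piece with nothing left below it):
  1 left: {4}→1  {7}→1  {8}→1
  2 left: {2,4}→1  {4,7}→2  {4,8}→2  {5,7}→1  {6,8}→1  {7,8}→2
  3 left: {1,5,7}→1  {2,4,7}→3  {2,4,8}→3  {3,6,8}→1  {4,5,7}→3  {4,6,8}→3  {4,7,8}→6  {5,7,8}→3  {6,7,8}→3
  4 left: {0,1,5,7}→1  {1,4,5,7}→4  {1,5,7,8}→4  {2,4,5,7}→6  {2,4,6,8}→6  {2,4,7,8}→12  {3,4,6,8}→4  {3,6,7,8}→4  {4,5,7,8}→12  {4,6,7,8}→12  {5,6,7,8}→6
  5 left: {0,1,4,5,7}→5  {0,1,5,7,8}→5  {1,2,4,5,7}→10  {1,4,5,7,8}→20  {1,5,6,7,8}→10  {2,3,4,6,8}→10  {2,4,5,7,8}→30  {2,4,6,7,8}→30  {3,4,6,7,8}→20  {3,5,6,7,8}→10  {4,5,6,7,8}→30
  6 left: {0,1,2,4,5,7}→15  {0,1,4,5,7,8}→30  {0,1,5,6,7,8}→15  {1,2,4,5,7,8}→60  {1,3,5,6,7,8}→20  {1,4,5,6,7,8}→60  {2,3,4,6,7,8}→60  {2,4,5,6,7,8}→90  {3,4,5,6,7,8}→60
  7 left: {0,1,2,4,5,7,8}→105  {0,1,3,5,6,7,8}→35  {0,1,4,5,6,7,8}→105  {1,2,4,5,6,7,8}→210  {1,3,4,5,6,7,8}→140  {2,3,4,5,6,7,8}→210
  placing 0:i first → 560 extensions
  placing 2:e first → 280 extensions
  placing 3:u first → 420 extensions
total linear extensions = 1260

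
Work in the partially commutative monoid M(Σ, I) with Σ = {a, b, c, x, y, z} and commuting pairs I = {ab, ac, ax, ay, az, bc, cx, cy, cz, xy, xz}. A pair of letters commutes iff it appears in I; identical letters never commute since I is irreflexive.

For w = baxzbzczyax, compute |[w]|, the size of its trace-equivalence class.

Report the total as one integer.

3960

drop 0:b onto floor
drop 1:a onto floor
drop 2:x onto {0:b}
drop 3:z onto {0:b}
drop 4:b onto {2:x, 3:z}
drop 5:z onto {4:b}
drop 6:c onto floor
drop 7:z onto {5:z}
drop 8:y onto {7:z}
drop 9:a onto {1:a}
drop 10:x onto {4:b}
ground layer = {0:b, 1:a, 6:c}
drop-orders for the pieces not yet dropped (sum over which currently-grounded one goes next):
  1 to go: {6} 1  {8} 1  {9} 1  {10} 1
  2 to go: {1,9} 1  {6,8} 2  {6,9} 2  {6,10} 2  {7,8} 1  {8,9} 2  {8,10} 2  {9,10} 2
  3 to go: {1,6,9} 3  {1,8,9} 3  {1,9,10} 3  {5,7,8} 1  {6,7,8} 3  {6,8,9} 6  {6,8,10} 6  {6,9,10} 6  {7,8,9} 3  {7,8,10} 3  {8,9,10} 6
  4 to go: {1,6,8,9} 12  {1,6,9,10} 12  {1,7,8,9} 6  {1,8,9,10} 12  {5,6,7,8} 4  {5,7,8,9} 4  {5,7,8,10} 4  {6,7,8,9} 12  {6,7,8,10} 12  {6,8,9,10} 24  {7,8,9,10} 12
  5 to go: {1,5,7,8,9} 10  {1,6,7,8,9} 30  {1,6,8,9,10} 60  {1,7,8,9,10} 30  {4,5,7,8,10} 4  {5,6,7,8,9} 20  {5,6,7,8,10} 20  {5,7,8,9,10} 20  {6,7,8,9,10} 60
  6 to go: {1,5,6,7,8,9} 60  {1,5,7,8,9,10} 60  {1,6,7,8,9,10} 180  {2,4,5,7,8,10} 4  {3,4,5,7,8,10} 4  {4,5,6,7,8,10} 24  {4,5,7,8,9,10} 24  {5,6,7,8,9,10} 120
  7 to go: {1,4,5,7,8,9,10} 84  {1,5,6,7,8,9,10} 420  {2,3,4,5,7,8,10} 8  {2,4,5,6,7,8,10} 28  {2,4,5,7,8,9,10} 28  {3,4,5,6,7,8,10} 28  {3,4,5,7,8,9,10} 28  {4,5,6,7,8,9,10} 168
  8 to go: {0,2,3,4,5,7,8,10} 8  {1,2,4,5,7,8,9,10} 112  {1,3,4,5,7,8,9,10} 112  {1,4,5,6,7,8,9,10} 672  {2,3,4,5,6,7,8,10} 64  {2,3,4,5,7,8,9,10} 64  {2,4,5,6,7,8,9,10} 224  {3,4,5,6,7,8,9,10} 224
  9 to go: {0,2,3,4,5,6,7,8,10} 72  {0,2,3,4,5,7,8,9,10} 72  {1,2,3,4,5,7,8,9,10} 288  {1,2,4,5,6,7,8,9,10} 1008  {1,3,4,5,6,7,8,9,10} 1008  {2,3,4,5,6,7,8,9,10} 576
  if 0:b drops first: 2880 orders
  if 1:a drops first: 720 orders
  if 6:c drops first: 360 orders
heap linearizations: 3960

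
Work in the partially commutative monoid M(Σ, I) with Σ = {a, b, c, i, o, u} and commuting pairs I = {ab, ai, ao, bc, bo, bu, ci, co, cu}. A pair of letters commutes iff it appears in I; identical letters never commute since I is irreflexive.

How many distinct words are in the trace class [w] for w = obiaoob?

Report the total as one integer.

0(o) covers ∅
1(b) covers ∅
2(i) covers 0:o, 1:b
3(a) covers ∅
4(o) covers 2:i
5(o) covers 4:o
6(b) covers 2:i
floor of heap: 0:o, 1:b, 3:a
completions by unplaced set U, small U first (add the entries for U minus each lowest piece of U):
  |U|=1: {3}:1  {5}:1  {6}:1
  |U|=2: {3,5}:2  {3,6}:2  {4,5}:1  {5,6}:2
  |U|=3: {3,4,5}:3  {3,5,6}:6  {4,5,6}:3
  |U|=4: {2,4,5,6}:3  {3,4,5,6}:12
  |U|=5: {0,2,4,5,6}:3  {1,2,4,5,6}:3  {2,3,4,5,6}:15
  start at 0(o): 18
  start at 1(b): 18
  start at 3(a): 6
sum over floor = 42

42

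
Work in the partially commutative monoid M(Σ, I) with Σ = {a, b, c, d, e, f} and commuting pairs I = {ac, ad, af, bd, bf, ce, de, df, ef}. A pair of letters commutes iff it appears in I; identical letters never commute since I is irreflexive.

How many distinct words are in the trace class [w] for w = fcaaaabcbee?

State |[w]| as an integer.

15

piece 0:f — minimal
piece 1:c rests on {0:f}
piece 2:a — minimal
piece 3:a rests on {2:a}
piece 4:a rests on {3:a}
piece 5:a rests on {4:a}
piece 6:b rests on {1:c, 5:a}
piece 7:c rests on {6:b}
piece 8:b rests on {7:c}
piece 9:e rests on {8:b}
piece 10:e rests on {9:e}
minimal pieces: {0:f, 2:a}
ways to finish when only these pieces remain (= sum over removing one remaining piece with nothing left below it):
  1 left: {10}→1
  2 left: {9,10}→1
  3 left: {8,9,10}→1
  4 left: {7,8,9,10}→1
  5 left: {6,7,8,9,10}→1
  6 left: {1,6,7,8,9,10}→1  {5,6,7,8,9,10}→1
  7 left: {0,1,6,7,8,9,10}→1  {1,5,6,7,8,9,10}→2  {4,5,6,7,8,9,10}→1
  8 left: {0,1,5,6,7,8,9,10}→3  {1,4,5,6,7,8,9,10}→3  {3,4,5,6,7,8,9,10}→1
  9 left: {0,1,4,5,6,7,8,9,10}→6  {1,3,4,5,6,7,8,9,10}→4  {2,3,4,5,6,7,8,9,10}→1
  placing 0:f first → 5 extensions
  placing 2:a first → 10 extensions
total linear extensions = 15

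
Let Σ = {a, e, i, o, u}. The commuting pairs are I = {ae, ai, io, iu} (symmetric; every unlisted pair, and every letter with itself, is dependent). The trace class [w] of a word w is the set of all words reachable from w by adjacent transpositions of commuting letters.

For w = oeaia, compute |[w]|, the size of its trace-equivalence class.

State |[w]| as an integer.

6

#0=o has no predecessor
#1=e depends on [0:o]
#2=a depends on [0:o]
#3=i depends on [1:e]
#4=a depends on [2:a]
sources: [0:o]
N(rest) = Σ N(rest − s) over sources s of rest; N(one piece) = 1:
  size 1 → [3]=1  [4]=1
  size 2 → [1,3]=1  [2,4]=1  [3,4]=2
  size 3 → [1,3,4]=3  [2,3,4]=3
  first=0(o) contributes 6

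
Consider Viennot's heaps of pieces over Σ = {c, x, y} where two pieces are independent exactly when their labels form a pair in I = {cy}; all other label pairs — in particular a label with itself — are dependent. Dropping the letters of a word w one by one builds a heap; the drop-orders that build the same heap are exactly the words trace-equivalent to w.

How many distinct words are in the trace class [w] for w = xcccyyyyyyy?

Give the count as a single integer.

drop 0:x onto floor
drop 1:c onto {0:x}
drop 2:c onto {1:c}
drop 3:c onto {2:c}
drop 4:y onto {0:x}
drop 5:y onto {4:y}
drop 6:y onto {5:y}
drop 7:y onto {6:y}
drop 8:y onto {7:y}
drop 9:y onto {8:y}
drop 10:y onto {9:y}
ground layer = {0:x}
drop-orders for the pieces not yet dropped (sum over which currently-grounded one goes next):
  1 to go: {3} 1  {10} 1
  2 to go: {2,3} 1  {3,10} 2  {9,10} 1
  3 to go: {1,2,3} 1  {2,3,10} 3  {3,9,10} 3  {8,9,10} 1
  4 to go: {1,2,3,10} 4  {2,3,9,10} 6  {3,8,9,10} 4  {7,8,9,10} 1
  5 to go: {1,2,3,9,10} 10  {2,3,8,9,10} 10  {3,7,8,9,10} 5  {6,7,8,9,10} 1
  6 to go: {1,2,3,8,9,10} 20  {2,3,7,8,9,10} 15  {3,6,7,8,9,10} 6  {5,6,7,8,9,10} 1
  7 to go: {1,2,3,7,8,9,10} 35  {2,3,6,7,8,9,10} 21  {3,5,6,7,8,9,10} 7  {4,5,6,7,8,9,10} 1
  8 to go: {1,2,3,6,7,8,9,10} 56  {2,3,5,6,7,8,9,10} 28  {3,4,5,6,7,8,9,10} 8
  9 to go: {1,2,3,5,6,7,8,9,10} 84  {2,3,4,5,6,7,8,9,10} 36
  if 0:x drops first: 120 orders

120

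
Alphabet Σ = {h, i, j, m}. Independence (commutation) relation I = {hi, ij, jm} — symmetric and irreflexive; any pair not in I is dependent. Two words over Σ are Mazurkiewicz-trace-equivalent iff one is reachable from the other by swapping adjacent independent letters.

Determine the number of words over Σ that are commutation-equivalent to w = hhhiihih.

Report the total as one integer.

56

piece 0:h — minimal
piece 1:h rests on {0:h}
piece 2:h rests on {1:h}
piece 3:i — minimal
piece 4:i rests on {3:i}
piece 5:h rests on {2:h}
piece 6:i rests on {4:i}
piece 7:h rests on {5:h}
minimal pieces: {0:h, 3:i}
ways to finish when only these pieces remain (= sum over removing one remaining piece with nothing left below it):
  1 left: {6}→1  {7}→1
  2 left: {4,6}→1  {5,7}→1  {6,7}→2
  3 left: {2,5,7}→1  {3,4,6}→1  {4,6,7}→3  {5,6,7}→3
  4 left: {1,2,5,7}→1  {2,5,6,7}→4  {3,4,6,7}→4  {4,5,6,7}→6
  5 left: {0,1,2,5,7}→1  {1,2,5,6,7}→5  {2,4,5,6,7}→10  {3,4,5,6,7}→10
  6 left: {0,1,2,5,6,7}→6  {1,2,4,5,6,7}→15  {2,3,4,5,6,7}→20
  placing 0:h first → 35 extensions
  placing 3:i first → 21 extensions
total linear extensions = 56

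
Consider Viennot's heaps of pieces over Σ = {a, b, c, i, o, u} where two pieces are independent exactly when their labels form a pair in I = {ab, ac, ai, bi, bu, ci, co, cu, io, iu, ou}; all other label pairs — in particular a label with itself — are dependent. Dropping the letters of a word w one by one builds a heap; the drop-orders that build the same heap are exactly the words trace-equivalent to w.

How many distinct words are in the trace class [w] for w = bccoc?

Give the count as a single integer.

4

#0=b has no predecessor
#1=c depends on [0:b]
#2=c depends on [1:c]
#3=o depends on [0:b]
#4=c depends on [2:c]
sources: [0:b]
N(rest) = Σ N(rest − s) over sources s of rest; N(one piece) = 1:
  size 1 → [3]=1  [4]=1
  size 2 → [2,4]=1  [3,4]=2
  size 3 → [1,2,4]=1  [2,3,4]=3
  first=0(b) contributes 4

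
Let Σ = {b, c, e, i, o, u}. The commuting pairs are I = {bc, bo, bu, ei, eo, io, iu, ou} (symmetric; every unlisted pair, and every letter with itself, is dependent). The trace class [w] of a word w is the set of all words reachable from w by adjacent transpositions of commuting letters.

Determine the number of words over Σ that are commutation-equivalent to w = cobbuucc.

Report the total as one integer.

#0=c has no predecessor
#1=o depends on [0:c]
#2=b has no predecessor
#3=b depends on [2:b]
#4=u depends on [0:c]
#5=u depends on [4:u]
#6=c depends on [1:o, 5:u]
#7=c depends on [6:c]
sources: [0:c, 2:b]
N(rest) = Σ N(rest − s) over sources s of rest; N(one piece) = 1:
  size 1 → [3]=1  [7]=1
  size 2 → [2,3]=1  [3,7]=2  [6,7]=1
  size 3 → [1,6,7]=1  [2,3,7]=3  [3,6,7]=3  [5,6,7]=1
  size 4 → [1,3,6,7]=4  [1,5,6,7]=2  [2,3,6,7]=6  [3,5,6,7]=4  [4,5,6,7]=1
  size 5 → [1,2,3,6,7]=10  [1,3,5,6,7]=10  [1,4,5,6,7]=3  [2,3,5,6,7]=10  [3,4,5,6,7]=5
  size 6 → [0,1,4,5,6,7]=3  [1,2,3,5,6,7]=30  [1,3,4,5,6,7]=18  [2,3,4,5,6,7]=15
  first=0(c) contributes 63
  first=2(b) contributes 21
|[w]| = 84

84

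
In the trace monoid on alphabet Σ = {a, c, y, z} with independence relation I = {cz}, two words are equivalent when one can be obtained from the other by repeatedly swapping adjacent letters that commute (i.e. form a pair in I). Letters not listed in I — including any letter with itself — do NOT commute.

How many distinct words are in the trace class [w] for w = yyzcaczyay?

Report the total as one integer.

0(y) covers ∅
1(y) covers 0:y
2(z) covers 1:y
3(c) covers 1:y
4(a) covers 2:z, 3:c
5(c) covers 4:a
6(z) covers 4:a
7(y) covers 5:c, 6:z
8(a) covers 7:y
9(y) covers 8:a
floor of heap: 0:y
completions by unplaced set U, small U first (add the entries for U minus each lowest piece of U):
  |U|=1: {9}:1
  |U|=2: {8,9}:1
  |U|=3: {7,8,9}:1
  |U|=4: {5,7,8,9}:1  {6,7,8,9}:1
  |U|=5: {5,6,7,8,9}:2
  |U|=6: {4,5,6,7,8,9}:2
  |U|=7: {2,4,5,6,7,8,9}:2  {3,4,5,6,7,8,9}:2
  |U|=8: {2,3,4,5,6,7,8,9}:4
  start at 0(y): 4

4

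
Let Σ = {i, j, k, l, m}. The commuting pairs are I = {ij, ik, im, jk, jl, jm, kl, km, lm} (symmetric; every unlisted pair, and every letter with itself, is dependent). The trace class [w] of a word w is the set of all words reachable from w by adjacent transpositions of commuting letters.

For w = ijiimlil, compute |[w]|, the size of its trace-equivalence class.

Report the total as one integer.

56

piece 0:i — minimal
piece 1:j — minimal
piece 2:i rests on {0:i}
piece 3:i rests on {2:i}
piece 4:m — minimal
piece 5:l rests on {3:i}
piece 6:i rests on {5:l}
piece 7:l rests on {6:i}
minimal pieces: {0:i, 1:j, 4:m}
ways to finish when only these pieces remain (= sum over removing one remaining piece with nothing left below it):
  1 left: {1}→1  {4}→1  {7}→1
  2 left: {1,4}→2  {1,7}→2  {4,7}→2  {6,7}→1
  3 left: {1,4,7}→6  {1,6,7}→3  {4,6,7}→3  {5,6,7}→1
  4 left: {1,4,6,7}→12  {1,5,6,7}→4  {3,5,6,7}→1  {4,5,6,7}→4
  5 left: {1,3,5,6,7}→5  {1,4,5,6,7}→20  {2,3,5,6,7}→1  {3,4,5,6,7}→5
  6 left: {0,2,3,5,6,7}→1  {1,2,3,5,6,7}→6  {1,3,4,5,6,7}→30  {2,3,4,5,6,7}→6
  placing 0:i first → 42 extensions
  placing 1:j first → 7 extensions
  placing 4:m first → 7 extensions
total linear extensions = 56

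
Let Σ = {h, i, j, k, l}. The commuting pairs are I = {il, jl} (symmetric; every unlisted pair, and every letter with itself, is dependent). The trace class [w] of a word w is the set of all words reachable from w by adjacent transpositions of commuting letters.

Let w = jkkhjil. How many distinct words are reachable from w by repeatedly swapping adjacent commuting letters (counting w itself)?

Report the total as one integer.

piece 0:j — minimal
piece 1:k rests on {0:j}
piece 2:k rests on {1:k}
piece 3:h rests on {2:k}
piece 4:j rests on {3:h}
piece 5:i rests on {4:j}
piece 6:l rests on {3:h}
minimal pieces: {0:j}
ways to finish when only these pieces remain (= sum over removing one remaining piece with nothing left below it):
  1 left: {5}→1  {6}→1
  2 left: {4,5}→1  {5,6}→2
  3 left: {4,5,6}→3
  4 left: {3,4,5,6}→3
  5 left: {2,3,4,5,6}→3
  placing 0:j first → 3 extensions

3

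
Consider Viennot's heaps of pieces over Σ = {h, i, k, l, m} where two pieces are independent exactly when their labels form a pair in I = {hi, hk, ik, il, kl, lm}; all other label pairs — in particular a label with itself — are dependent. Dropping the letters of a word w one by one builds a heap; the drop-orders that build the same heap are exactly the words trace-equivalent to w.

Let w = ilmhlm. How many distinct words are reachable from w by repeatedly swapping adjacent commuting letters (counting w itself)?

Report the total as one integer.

6

drop 0:i onto floor
drop 1:l onto floor
drop 2:m onto {0:i}
drop 3:h onto {1:l, 2:m}
drop 4:l onto {3:h}
drop 5:m onto {3:h}
ground layer = {0:i, 1:l}
drop-orders for the pieces not yet dropped (sum over which currently-grounded one goes next):
  1 to go: {4} 1  {5} 1
  2 to go: {4,5} 2
  3 to go: {3,4,5} 2
  4 to go: {1,3,4,5} 2  {2,3,4,5} 2
  if 0:i drops first: 4 orders
  if 1:l drops first: 2 orders
heap linearizations: 6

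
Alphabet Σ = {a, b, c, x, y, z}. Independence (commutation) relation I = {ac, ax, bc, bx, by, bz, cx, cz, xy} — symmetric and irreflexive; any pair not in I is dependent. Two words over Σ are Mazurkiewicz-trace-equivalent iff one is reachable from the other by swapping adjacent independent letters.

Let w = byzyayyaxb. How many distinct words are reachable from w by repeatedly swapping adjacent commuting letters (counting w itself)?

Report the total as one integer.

30

drop 0:b onto floor
drop 1:y onto floor
drop 2:z onto {1:y}
drop 3:y onto {2:z}
drop 4:a onto {0:b, 3:y}
drop 5:y onto {4:a}
drop 6:y onto {5:y}
drop 7:a onto {6:y}
drop 8:x onto {2:z}
drop 9:b onto {7:a}
ground layer = {0:b, 1:y}
drop-orders for the pieces not yet dropped (sum over which currently-grounded one goes next):
  1 to go: {8} 1  {9} 1
  2 to go: {7,9} 1  {8,9} 2
  3 to go: {6,7,9} 1  {7,8,9} 3
  4 to go: {5,6,7,9} 1  {6,7,8,9} 4
  5 to go: {4,5,6,7,9} 1  {5,6,7,8,9} 5
  6 to go: {0,4,5,6,7,9} 1  {3,4,5,6,7,9} 1  {4,5,6,7,8,9} 6
  7 to go: {0,3,4,5,6,7,9} 2  {0,4,5,6,7,8,9} 7  {3,4,5,6,7,8,9} 7
  8 to go: {0,3,4,5,6,7,8,9} 16  {2,3,4,5,6,7,8,9} 7
  if 0:b drops first: 7 orders
  if 1:y drops first: 23 orders
heap linearizations: 30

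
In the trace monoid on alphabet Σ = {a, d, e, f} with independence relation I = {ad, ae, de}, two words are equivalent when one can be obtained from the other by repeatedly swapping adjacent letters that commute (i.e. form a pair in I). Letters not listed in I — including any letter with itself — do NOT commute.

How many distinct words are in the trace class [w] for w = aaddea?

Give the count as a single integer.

#0=a has no predecessor
#1=a depends on [0:a]
#2=d has no predecessor
#3=d depends on [2:d]
#4=e has no predecessor
#5=a depends on [1:a]
sources: [0:a, 2:d, 4:e]
N(rest) = Σ N(rest − s) over sources s of rest; N(one piece) = 1:
  size 1 → [3]=1  [4]=1  [5]=1
  size 2 → [1,5]=1  [2,3]=1  [3,4]=2  [3,5]=2  [4,5]=2
  size 3 → [0,1,5]=1  [1,3,5]=3  [1,4,5]=3  [2,3,4]=3  [2,3,5]=3  [3,4,5]=6
  size 4 → [0,1,3,5]=4  [0,1,4,5]=4  [1,2,3,5]=6  [1,3,4,5]=12  [2,3,4,5]=12
  first=0(a) contributes 30
  first=2(d) contributes 20
  first=4(e) contributes 10
|[w]| = 60

60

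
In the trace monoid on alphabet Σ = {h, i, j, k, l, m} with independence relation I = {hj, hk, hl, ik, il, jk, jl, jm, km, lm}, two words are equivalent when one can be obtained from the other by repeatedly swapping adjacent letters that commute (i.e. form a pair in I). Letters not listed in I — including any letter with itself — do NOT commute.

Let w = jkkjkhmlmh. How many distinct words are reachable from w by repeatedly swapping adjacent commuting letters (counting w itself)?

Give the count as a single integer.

drop 0:j onto floor
drop 1:k onto floor
drop 2:k onto {1:k}
drop 3:j onto {0:j}
drop 4:k onto {2:k}
drop 5:h onto floor
drop 6:m onto {5:h}
drop 7:l onto {4:k}
drop 8:m onto {6:m}
drop 9:h onto {8:m}
ground layer = {0:j, 1:k, 5:h}
drop-orders for the pieces not yet dropped (sum over which currently-grounded one goes next):
  1 to go: {3} 1  {7} 1  {9} 1
  2 to go: {0,3} 1  {3,7} 2  {3,9} 2  {4,7} 1  {7,9} 2  {8,9} 1
  3 to go: {0,3,7} 3  {0,3,9} 3  {2,4,7} 1  {3,4,7} 3  {3,7,9} 6  {3,8,9} 3  {4,7,9} 3  {6,8,9} 1  {7,8,9} 3
  4 to go: {0,3,4,7} 6  {0,3,7,9} 12  {0,3,8,9} 6  {1,2,4,7} 1  {2,3,4,7} 4  {2,4,7,9} 4  {3,4,7,9} 12  {3,6,8,9} 4  {3,7,8,9} 12  {4,7,8,9} 6  {5,6,8,9} 1  {6,7,8,9} 4
  5 to go: {0,2,3,4,7} 10  {0,3,4,7,9} 30  {0,3,6,8,9} 10  {0,3,7,8,9} 30  {1,2,3,4,7} 5  {1,2,4,7,9} 5  {2,3,4,7,9} 20  {2,4,7,8,9} 10  {3,4,7,8,9} 30  {3,5,6,8,9} 5  {3,6,7,8,9} 20  {4,6,7,8,9} 10  {5,6,7,8,9} 5
  6 to go: {0,1,2,3,4,7} 15  {0,2,3,4,7,9} 60  {0,3,4,7,8,9} 90  {0,3,5,6,8,9} 15  {0,3,6,7,8,9} 60  {1,2,3,4,7,9} 30  {1,2,4,7,8,9} 15  {2,3,4,7,8,9} 60  {2,4,6,7,8,9} 20  {3,4,6,7,8,9} 60  {3,5,6,7,8,9} 30  {4,5,6,7,8,9} 15
  7 to go: {0,1,2,3,4,7,9} 105  {0,2,3,4,7,8,9} 210  {0,3,4,6,7,8,9} 210  {0,3,5,6,7,8,9} 105  {1,2,3,4,7,8,9} 105  {1,2,4,6,7,8,9} 35  {2,3,4,6,7,8,9} 140  {2,4,5,6,7,8,9} 35  {3,4,5,6,7,8,9} 105
  8 to go: {0,1,2,3,4,7,8,9} 420  {0,2,3,4,6,7,8,9} 560  {0,3,4,5,6,7,8,9} 420  {1,2,3,4,6,7,8,9} 280  {1,2,4,5,6,7,8,9} 70  {2,3,4,5,6,7,8,9} 280
  if 0:j drops first: 630 orders
  if 1:k drops first: 1260 orders
  if 5:h drops first: 1260 orders
heap linearizations: 3150

3150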